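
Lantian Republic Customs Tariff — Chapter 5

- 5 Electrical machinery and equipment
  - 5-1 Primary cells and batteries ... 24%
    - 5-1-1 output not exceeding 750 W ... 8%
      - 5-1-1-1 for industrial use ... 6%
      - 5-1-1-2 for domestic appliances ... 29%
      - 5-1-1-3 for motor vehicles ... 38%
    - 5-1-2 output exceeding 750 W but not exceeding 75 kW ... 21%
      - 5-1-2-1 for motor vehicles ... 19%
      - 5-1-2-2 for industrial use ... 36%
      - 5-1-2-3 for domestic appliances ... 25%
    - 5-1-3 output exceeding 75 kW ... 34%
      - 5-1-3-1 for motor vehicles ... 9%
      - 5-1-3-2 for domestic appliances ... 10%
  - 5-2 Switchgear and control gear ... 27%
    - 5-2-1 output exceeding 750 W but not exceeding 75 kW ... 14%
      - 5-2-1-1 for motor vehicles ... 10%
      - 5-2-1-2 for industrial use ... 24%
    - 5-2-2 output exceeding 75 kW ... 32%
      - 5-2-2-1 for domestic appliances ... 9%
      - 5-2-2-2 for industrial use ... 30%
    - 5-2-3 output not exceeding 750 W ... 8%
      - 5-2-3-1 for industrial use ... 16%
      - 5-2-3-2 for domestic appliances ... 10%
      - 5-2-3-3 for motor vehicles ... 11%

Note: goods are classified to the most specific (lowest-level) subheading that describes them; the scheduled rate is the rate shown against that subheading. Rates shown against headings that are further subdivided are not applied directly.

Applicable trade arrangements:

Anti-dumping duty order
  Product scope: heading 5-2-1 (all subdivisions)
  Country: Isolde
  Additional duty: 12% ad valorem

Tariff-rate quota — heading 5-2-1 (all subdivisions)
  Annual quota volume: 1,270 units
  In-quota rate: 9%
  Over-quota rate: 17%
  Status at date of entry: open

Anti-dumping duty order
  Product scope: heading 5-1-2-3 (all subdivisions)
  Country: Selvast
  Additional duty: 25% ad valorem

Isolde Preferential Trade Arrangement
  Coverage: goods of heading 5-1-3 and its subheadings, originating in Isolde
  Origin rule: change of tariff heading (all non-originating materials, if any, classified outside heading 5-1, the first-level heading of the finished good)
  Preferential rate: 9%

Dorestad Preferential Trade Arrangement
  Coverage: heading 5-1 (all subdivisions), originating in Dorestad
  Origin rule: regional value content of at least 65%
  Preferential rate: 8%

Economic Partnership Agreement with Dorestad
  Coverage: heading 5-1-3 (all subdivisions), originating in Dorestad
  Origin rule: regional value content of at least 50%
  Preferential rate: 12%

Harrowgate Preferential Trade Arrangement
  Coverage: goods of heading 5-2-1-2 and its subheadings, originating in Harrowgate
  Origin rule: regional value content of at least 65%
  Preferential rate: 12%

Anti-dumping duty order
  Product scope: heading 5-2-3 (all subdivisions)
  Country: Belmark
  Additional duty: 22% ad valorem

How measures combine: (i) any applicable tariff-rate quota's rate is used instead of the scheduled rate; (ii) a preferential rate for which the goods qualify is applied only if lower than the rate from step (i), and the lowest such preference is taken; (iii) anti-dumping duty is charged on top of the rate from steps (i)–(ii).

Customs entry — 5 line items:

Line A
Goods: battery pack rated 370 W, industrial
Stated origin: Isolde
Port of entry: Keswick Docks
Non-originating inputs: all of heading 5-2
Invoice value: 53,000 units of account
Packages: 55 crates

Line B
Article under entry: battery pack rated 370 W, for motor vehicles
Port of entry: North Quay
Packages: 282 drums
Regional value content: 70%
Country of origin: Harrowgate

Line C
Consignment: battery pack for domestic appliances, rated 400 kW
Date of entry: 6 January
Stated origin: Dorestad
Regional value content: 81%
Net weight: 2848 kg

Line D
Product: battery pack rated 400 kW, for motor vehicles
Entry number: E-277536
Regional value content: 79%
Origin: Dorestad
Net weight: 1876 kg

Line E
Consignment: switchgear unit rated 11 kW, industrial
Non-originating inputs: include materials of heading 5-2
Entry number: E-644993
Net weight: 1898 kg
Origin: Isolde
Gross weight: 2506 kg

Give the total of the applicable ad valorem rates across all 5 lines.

Line A: battery pack → 5-1; rated 370 W → 5-1-1; industrial → 5-1-1-1. Scheduled 6%. Isolde agreement on 5-1-3: 5-1-1-1 not covered. → 6%.
Line B: battery pack → 5-1; rated 370 W → 5-1-1; for motor vehicles → 5-1-1-3. Scheduled 38%. Harrowgate agreement on 5-2-1-2: 5-1-1-3 not covered. → 38%.
Line C: battery pack → 5-1; rated 400 kW → 5-1-3; for domestic appliances → 5-1-3-2. Scheduled 10%. Dorestad agreement on 5-1: RVC ≥ 65% → 8% available; Dorestad agreement on 5-1-3: RVC ≥ 50% → 12% available; preferential 8%. → 8%.
Line D: battery pack → 5-1; rated 400 kW → 5-1-3; for motor vehicles → 5-1-3-1. Scheduled 9%. Dorestad agreement on 5-1: RVC ≥ 65% → 8% available; Dorestad agreement on 5-1-3: RVC ≥ 50% → 12% available; preferential 8%. → 8%.
Line E: switchgear unit → 5-2; rated 11 kW → 5-2-1; industrial → 5-2-1-2. Scheduled 24%. quota on 5-2-1 open → in-quota 9%; Isolde agreement on 5-1-3: 5-2-1-2 not covered; anti-dumping (Isolde, 5-2-1): +12%; total 9% + 12% = 21%. → 21%.
Sum: 6% + 38% + 8% + 8% + 21% = 81%.

81%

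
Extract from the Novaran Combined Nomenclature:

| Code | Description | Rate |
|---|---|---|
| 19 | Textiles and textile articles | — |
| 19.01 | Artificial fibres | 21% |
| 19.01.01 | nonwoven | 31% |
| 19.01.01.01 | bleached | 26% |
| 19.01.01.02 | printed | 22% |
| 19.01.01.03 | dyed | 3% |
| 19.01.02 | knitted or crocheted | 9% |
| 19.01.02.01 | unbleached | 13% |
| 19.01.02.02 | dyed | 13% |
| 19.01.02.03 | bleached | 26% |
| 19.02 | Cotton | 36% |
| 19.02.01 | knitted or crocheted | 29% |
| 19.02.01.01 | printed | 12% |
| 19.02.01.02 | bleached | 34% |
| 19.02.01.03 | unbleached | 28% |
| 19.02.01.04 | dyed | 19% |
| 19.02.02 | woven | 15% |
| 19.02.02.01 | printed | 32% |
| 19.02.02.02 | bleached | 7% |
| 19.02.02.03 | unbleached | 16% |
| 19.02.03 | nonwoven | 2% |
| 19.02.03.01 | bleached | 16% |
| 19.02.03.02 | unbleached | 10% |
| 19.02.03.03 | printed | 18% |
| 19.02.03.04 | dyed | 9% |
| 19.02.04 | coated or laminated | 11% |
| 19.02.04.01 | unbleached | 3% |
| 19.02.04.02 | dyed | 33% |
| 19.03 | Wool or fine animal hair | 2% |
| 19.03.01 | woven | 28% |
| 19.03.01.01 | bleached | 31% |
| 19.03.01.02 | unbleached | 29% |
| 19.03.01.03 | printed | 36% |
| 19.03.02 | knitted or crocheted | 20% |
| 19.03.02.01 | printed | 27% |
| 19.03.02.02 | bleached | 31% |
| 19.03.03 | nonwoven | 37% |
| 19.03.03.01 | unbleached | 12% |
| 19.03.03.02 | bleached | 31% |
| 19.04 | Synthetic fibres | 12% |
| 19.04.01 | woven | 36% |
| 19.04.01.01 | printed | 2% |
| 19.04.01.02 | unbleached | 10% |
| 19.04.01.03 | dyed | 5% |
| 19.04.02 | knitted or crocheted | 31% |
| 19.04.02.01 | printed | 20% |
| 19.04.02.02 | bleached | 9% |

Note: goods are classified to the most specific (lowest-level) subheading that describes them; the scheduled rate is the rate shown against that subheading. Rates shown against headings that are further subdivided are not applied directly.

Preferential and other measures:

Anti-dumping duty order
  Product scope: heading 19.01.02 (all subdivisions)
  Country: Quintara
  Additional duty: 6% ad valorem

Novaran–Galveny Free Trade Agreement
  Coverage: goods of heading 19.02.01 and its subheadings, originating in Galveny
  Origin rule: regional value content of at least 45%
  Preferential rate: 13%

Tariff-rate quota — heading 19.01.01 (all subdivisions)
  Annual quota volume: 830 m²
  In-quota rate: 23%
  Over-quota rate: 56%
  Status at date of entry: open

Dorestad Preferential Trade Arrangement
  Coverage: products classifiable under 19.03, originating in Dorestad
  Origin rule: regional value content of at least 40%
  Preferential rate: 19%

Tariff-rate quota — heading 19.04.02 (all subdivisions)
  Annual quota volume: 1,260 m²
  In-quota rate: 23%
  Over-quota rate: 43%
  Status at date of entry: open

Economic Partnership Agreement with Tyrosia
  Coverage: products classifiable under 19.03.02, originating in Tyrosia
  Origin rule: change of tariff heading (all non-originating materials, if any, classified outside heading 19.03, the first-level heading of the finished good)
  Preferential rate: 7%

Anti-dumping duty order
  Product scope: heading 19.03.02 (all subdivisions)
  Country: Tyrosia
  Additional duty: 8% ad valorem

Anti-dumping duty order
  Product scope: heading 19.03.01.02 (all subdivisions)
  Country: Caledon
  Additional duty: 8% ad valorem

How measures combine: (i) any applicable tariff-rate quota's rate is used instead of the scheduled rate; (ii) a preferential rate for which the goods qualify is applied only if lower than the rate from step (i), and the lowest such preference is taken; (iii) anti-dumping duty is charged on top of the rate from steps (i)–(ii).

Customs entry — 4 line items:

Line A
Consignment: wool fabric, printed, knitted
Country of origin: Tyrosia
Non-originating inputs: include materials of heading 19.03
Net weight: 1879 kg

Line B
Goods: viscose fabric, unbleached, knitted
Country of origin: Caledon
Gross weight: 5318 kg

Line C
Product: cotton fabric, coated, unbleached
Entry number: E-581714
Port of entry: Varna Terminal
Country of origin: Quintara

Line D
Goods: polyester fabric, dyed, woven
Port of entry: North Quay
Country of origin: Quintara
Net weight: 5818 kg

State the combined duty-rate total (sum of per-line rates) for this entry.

56%

Line A: wool → 19.03; knitted → 19.03.02; printed → 19.03.02.01. Scheduled 27%. Tyrosia agreement on 19.03.02: CTH not met; anti-dumping (Tyrosia, 19.03.02): +8%; total 27% + 8% = 35%. → 35%.
Line B: viscose → 19.01; knitted → 19.01.02; unbleached → 19.01.02.01. Scheduled 13%. No special measure applies. → 13%.
Line C: cotton → 19.02; coated → 19.02.04; unbleached → 19.02.04.01. Scheduled 3%. No special measure applies. → 3%.
Line D: polyester → 19.04; woven → 19.04.01; dyed → 19.04.01.03. Scheduled 5%. No special measure applies. → 5%.
Sum: 35% + 13% + 3% + 5% = 56%.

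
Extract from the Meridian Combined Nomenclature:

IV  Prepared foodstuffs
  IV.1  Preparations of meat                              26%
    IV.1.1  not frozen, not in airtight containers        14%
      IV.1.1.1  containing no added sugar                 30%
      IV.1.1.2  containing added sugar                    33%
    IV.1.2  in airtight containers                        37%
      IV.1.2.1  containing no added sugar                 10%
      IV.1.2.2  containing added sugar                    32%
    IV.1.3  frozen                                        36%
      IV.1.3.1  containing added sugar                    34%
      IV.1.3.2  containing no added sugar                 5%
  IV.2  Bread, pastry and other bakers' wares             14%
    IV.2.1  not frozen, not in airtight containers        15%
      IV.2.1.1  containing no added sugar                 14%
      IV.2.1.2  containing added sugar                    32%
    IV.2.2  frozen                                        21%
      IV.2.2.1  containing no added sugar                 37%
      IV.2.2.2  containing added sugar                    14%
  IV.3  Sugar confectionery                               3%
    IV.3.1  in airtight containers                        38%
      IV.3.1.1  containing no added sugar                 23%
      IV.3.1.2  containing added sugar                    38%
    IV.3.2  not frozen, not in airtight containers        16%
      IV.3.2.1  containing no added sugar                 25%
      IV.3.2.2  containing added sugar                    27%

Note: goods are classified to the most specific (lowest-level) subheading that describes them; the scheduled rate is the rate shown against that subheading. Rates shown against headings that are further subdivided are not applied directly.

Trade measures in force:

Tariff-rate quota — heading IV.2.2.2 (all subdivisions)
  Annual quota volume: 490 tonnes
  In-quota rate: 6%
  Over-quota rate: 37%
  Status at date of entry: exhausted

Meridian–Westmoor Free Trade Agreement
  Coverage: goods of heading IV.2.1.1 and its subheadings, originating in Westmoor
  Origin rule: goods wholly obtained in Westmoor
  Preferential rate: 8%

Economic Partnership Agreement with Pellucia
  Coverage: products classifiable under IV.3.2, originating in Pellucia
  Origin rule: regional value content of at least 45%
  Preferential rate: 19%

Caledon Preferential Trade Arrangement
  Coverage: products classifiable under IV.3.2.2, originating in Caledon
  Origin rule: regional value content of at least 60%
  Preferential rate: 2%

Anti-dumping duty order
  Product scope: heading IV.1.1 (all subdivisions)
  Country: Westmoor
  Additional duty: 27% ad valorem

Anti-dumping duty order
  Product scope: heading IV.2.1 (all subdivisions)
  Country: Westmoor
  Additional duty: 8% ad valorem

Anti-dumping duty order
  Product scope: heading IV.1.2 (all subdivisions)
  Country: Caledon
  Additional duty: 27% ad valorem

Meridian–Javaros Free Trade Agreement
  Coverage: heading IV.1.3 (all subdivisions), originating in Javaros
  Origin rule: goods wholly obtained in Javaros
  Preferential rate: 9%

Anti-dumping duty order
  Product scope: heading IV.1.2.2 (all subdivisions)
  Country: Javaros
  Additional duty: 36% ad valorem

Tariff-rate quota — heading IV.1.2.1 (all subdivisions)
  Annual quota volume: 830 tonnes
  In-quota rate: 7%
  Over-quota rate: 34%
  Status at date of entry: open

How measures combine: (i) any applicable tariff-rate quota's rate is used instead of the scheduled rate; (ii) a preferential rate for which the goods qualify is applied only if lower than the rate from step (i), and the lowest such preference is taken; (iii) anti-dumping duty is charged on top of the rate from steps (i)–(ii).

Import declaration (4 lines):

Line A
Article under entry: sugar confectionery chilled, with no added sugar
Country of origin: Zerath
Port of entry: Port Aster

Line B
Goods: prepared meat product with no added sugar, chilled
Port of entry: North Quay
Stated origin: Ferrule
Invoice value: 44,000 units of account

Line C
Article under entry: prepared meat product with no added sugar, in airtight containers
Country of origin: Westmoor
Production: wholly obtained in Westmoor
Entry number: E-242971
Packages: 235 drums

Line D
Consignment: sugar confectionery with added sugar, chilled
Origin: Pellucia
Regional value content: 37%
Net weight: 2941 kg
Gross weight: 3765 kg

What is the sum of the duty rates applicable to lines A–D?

Line A: sugar confectionery → IV.3; chilled → IV.3.2; with no added sugar → IV.3.2.1. Scheduled 25%. No special measure applies. → 25%.
Line B: prepared meat product → IV.1; chilled → IV.1.1; with no added sugar → IV.1.1.1. Scheduled 30%. No special measure applies. → 30%.
Line C: prepared meat product → IV.1; in airtight containers → IV.1.2; with no added sugar → IV.1.2.1. Scheduled 10%. quota on IV.1.2.1 open → in-quota 7%; Westmoor agreement on IV.2.1.1: IV.1.2.1 not covered. → 7%.
Line D: sugar confectionery → IV.3; chilled → IV.3.2; with added sugar → IV.3.2.2. Scheduled 27%. Pellucia agreement on IV.3.2: RVC < 45%. → 27%.
Sum: 25% + 30% + 7% + 27% = 89%.

89%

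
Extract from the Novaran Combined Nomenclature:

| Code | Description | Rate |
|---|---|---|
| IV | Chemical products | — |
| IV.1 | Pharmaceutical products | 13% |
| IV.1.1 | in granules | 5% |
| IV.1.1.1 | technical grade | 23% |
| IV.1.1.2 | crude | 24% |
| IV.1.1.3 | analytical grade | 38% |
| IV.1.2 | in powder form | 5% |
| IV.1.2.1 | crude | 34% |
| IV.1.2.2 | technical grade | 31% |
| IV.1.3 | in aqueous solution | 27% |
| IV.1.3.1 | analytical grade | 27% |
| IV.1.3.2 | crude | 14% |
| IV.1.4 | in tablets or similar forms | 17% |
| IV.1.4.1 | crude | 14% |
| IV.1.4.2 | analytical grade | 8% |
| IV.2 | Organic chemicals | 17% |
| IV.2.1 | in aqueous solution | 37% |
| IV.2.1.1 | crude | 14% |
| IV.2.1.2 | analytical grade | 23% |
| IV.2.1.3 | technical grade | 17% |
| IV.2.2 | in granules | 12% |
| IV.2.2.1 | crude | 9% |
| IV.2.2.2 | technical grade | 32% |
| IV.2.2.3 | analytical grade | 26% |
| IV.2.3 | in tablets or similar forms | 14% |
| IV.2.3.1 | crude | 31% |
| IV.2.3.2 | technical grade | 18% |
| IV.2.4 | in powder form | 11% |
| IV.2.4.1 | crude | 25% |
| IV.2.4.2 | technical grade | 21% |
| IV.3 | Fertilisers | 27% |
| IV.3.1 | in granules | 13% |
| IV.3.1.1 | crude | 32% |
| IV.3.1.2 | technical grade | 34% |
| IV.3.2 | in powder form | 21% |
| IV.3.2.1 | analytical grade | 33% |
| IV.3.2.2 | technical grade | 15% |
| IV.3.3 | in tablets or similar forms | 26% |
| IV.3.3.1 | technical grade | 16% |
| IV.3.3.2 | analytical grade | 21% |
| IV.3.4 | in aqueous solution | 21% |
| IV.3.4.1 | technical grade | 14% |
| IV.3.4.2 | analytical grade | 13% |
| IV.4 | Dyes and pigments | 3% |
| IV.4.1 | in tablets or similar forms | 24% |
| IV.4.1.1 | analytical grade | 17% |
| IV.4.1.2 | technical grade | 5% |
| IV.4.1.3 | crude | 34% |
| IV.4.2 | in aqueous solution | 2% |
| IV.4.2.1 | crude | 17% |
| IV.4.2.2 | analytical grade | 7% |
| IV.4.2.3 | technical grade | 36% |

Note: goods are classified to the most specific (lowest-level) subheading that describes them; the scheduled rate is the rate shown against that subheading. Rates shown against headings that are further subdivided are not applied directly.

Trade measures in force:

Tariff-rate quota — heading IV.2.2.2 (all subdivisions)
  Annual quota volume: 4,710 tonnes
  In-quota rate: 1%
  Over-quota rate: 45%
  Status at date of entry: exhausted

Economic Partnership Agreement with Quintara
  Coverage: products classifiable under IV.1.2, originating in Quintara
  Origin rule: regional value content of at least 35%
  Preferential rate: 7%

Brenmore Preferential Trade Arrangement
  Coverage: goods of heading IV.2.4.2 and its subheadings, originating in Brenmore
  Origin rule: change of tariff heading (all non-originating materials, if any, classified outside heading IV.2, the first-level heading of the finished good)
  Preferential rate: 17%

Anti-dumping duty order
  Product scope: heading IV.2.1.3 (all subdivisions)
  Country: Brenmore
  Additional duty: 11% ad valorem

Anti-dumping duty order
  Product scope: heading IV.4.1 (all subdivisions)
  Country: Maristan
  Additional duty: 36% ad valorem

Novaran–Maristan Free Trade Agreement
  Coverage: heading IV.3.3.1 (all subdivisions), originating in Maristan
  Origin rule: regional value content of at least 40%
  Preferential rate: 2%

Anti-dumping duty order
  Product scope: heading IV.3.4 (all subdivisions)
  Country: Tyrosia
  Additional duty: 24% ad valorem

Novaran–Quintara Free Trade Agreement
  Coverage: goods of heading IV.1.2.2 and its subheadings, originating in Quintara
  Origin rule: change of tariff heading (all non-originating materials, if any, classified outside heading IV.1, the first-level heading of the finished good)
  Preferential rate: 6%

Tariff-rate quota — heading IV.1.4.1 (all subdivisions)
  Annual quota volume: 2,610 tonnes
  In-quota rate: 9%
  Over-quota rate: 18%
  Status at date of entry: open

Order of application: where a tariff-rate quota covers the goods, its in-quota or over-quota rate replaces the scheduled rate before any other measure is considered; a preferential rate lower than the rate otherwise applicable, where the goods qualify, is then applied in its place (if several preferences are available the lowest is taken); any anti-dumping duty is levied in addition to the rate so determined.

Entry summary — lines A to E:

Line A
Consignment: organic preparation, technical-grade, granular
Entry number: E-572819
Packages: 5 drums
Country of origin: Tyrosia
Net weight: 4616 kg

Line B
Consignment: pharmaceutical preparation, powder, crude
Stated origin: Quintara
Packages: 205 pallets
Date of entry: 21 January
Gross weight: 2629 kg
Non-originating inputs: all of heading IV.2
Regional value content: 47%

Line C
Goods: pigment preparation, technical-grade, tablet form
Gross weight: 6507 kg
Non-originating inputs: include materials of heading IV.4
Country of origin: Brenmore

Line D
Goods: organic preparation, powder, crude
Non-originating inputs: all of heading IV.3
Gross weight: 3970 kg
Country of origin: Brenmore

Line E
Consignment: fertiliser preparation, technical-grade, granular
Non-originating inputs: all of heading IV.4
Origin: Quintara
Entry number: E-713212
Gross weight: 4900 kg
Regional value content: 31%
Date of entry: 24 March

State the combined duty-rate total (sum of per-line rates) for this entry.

Line A: organic → IV.2; granular → IV.2.2; technical-grade → IV.2.2.2. Scheduled 32%. quota on IV.2.2.2 exhausted → over-quota 45%. → 45%.
Line B: pharmaceutical → IV.1; powder → IV.1.2; crude → IV.1.2.1. Scheduled 34%. Quintara agreement on IV.1.2: RVC ≥ 35% → 7% available; Quintara agreement on IV.1.2.2: IV.1.2.1 not covered; preferential 7%. → 7%.
Line C: pigment → IV.4; tablet form → IV.4.1; technical-grade → IV.4.1.2. Scheduled 5%. Brenmore agreement on IV.2.4.2: IV.4.1.2 not covered. → 5%.
Line D: organic → IV.2; powder → IV.2.4; crude → IV.2.4.1. Scheduled 25%. Brenmore agreement on IV.2.4.2: IV.2.4.1 not covered. → 25%.
Line E: fertiliser → IV.3; granular → IV.3.1; technical-grade → IV.3.1.2. Scheduled 34%. Quintara agreement on IV.1.2: IV.3.1.2 not covered; Quintara agreement on IV.1.2.2: IV.3.1.2 not covered. → 34%.
Sum: 45% + 7% + 5% + 25% + 34% = 116%.

116%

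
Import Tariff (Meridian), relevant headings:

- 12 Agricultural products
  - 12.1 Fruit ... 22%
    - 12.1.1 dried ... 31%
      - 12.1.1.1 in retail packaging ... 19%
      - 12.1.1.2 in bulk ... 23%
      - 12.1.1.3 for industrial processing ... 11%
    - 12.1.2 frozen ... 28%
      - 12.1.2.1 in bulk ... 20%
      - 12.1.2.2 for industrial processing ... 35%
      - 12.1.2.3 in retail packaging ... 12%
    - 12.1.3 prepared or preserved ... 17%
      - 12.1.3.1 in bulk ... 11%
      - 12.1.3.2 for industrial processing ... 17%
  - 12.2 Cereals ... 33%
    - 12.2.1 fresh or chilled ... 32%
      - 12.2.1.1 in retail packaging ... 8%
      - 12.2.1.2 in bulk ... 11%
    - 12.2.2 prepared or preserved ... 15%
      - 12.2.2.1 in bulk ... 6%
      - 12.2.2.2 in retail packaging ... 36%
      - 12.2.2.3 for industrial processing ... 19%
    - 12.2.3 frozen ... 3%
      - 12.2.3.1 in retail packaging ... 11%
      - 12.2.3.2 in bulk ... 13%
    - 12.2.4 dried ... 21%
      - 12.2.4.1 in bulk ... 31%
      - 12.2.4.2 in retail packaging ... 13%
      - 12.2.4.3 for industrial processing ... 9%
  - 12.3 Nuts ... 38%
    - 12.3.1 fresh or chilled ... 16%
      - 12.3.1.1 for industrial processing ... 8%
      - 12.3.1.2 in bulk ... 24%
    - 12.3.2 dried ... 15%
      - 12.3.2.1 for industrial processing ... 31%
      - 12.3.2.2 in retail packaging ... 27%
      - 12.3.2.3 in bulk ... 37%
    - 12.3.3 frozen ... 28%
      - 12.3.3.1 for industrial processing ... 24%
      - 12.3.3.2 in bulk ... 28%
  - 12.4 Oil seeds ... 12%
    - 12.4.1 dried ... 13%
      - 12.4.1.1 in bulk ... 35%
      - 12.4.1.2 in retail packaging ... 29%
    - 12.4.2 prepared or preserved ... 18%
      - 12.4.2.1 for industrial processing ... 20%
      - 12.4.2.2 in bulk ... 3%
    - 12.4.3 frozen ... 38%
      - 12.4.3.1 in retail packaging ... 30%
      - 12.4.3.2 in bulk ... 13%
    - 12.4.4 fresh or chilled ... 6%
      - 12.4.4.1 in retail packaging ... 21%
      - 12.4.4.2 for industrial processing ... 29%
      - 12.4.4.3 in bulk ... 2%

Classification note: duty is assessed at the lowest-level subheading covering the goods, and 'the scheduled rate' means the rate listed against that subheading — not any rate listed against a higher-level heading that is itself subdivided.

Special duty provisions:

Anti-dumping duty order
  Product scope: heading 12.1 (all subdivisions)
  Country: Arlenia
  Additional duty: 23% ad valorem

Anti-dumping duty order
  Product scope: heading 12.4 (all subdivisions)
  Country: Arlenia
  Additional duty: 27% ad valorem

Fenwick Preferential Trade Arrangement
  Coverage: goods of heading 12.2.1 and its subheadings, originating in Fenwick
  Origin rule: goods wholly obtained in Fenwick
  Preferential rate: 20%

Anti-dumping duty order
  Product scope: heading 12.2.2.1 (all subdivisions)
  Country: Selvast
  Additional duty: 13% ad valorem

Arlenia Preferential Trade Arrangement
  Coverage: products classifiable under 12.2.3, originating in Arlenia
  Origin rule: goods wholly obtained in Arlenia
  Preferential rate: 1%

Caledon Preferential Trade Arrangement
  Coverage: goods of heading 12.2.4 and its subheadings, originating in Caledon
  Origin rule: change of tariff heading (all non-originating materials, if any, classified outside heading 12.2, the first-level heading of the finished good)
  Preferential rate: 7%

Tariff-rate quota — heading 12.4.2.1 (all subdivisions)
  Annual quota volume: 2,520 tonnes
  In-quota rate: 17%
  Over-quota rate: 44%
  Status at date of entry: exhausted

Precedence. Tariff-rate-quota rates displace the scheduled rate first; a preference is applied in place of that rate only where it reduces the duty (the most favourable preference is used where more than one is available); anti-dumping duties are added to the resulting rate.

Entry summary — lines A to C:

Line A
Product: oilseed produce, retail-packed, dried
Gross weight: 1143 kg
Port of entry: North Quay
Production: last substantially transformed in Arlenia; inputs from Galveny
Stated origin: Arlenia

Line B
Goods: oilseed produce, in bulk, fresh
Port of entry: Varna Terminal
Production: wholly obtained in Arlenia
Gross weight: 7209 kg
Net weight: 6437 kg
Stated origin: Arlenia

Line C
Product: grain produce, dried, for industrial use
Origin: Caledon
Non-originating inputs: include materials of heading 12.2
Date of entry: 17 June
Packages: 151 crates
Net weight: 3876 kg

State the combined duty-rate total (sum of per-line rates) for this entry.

Line A: oilseed → 12.4; dried → 12.4.1; retail-packed → 12.4.1.2. Scheduled 29%. Arlenia agreement on 12.2.3: 12.4.1.2 not covered; anti-dumping (Arlenia, 12.4): +27%; total 29% + 27% = 56%. → 56%.
Line B: oilseed → 12.4; fresh → 12.4.4; in bulk → 12.4.4.3. Scheduled 2%. Arlenia agreement on 12.2.3: 12.4.4.3 not covered; anti-dumping (Arlenia, 12.4): +27%; total 2% + 27% = 29%. → 29%.
Line C: grain → 12.2; dried → 12.2.4; for industrial use → 12.2.4.3. Scheduled 9%. Caledon agreement on 12.2.4: CTH not met. → 9%.
Sum: 56% + 29% + 9% = 94%.

94%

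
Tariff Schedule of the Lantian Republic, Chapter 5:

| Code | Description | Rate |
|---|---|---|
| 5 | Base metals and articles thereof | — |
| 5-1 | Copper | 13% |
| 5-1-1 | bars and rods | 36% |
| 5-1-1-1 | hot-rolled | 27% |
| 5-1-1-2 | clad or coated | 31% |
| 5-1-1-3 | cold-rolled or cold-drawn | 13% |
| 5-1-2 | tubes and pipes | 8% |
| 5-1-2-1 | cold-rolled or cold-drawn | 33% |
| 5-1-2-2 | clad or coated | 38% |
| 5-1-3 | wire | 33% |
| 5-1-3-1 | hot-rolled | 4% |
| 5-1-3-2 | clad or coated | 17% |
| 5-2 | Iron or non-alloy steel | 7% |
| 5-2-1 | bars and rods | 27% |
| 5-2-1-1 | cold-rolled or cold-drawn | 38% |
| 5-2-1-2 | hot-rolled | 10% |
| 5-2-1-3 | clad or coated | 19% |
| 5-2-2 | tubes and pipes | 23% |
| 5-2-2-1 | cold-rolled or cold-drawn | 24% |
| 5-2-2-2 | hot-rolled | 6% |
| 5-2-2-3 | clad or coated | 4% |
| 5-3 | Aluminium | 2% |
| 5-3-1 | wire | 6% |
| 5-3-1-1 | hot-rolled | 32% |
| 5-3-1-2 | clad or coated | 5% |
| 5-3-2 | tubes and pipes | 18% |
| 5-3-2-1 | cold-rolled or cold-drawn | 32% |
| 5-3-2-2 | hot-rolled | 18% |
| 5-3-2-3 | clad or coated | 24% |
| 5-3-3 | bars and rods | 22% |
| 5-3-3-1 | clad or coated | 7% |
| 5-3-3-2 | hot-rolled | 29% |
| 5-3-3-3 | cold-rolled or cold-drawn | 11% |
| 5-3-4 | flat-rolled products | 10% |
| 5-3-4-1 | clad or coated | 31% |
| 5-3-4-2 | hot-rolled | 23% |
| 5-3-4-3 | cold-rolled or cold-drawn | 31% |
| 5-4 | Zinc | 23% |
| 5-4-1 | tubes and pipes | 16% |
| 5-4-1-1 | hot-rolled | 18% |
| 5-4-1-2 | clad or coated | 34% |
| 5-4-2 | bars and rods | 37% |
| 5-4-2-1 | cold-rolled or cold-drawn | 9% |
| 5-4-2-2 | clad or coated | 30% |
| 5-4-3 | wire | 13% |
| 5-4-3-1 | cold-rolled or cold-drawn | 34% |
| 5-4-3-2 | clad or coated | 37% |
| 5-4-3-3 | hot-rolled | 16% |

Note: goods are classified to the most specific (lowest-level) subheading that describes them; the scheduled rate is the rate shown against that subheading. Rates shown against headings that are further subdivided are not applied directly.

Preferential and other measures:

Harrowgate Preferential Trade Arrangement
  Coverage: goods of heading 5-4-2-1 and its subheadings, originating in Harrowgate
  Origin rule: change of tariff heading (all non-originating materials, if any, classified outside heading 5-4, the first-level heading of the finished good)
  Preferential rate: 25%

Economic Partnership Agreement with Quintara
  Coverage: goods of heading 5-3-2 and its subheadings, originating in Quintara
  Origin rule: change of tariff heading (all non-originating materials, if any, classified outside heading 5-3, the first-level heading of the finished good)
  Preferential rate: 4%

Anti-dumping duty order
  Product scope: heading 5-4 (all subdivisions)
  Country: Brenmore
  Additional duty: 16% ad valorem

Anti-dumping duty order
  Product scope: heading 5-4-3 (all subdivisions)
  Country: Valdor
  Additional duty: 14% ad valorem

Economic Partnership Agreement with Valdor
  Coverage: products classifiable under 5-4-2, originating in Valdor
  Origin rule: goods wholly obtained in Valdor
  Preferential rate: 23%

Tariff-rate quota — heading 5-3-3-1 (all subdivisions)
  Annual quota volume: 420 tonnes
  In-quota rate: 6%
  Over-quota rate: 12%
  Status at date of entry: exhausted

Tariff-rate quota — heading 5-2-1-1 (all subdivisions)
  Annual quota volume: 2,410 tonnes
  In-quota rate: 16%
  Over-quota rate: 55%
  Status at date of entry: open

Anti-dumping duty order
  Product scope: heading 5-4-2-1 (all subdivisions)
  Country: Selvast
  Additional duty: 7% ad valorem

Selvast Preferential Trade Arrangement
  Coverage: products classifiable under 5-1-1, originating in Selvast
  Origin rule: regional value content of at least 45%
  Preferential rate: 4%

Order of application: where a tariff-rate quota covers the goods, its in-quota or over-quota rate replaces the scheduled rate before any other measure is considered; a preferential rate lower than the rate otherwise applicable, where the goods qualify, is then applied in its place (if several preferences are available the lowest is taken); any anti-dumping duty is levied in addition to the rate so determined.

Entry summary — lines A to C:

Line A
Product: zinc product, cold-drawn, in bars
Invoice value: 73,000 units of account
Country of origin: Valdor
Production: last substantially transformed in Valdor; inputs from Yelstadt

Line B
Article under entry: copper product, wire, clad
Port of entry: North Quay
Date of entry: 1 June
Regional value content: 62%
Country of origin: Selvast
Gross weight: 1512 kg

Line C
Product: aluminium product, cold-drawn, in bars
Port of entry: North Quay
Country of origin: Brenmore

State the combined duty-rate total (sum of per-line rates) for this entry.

37%

Line A: zinc → 5-4; in bars → 5-4-2; cold-drawn → 5-4-2-1. Scheduled 9%. Valdor agreement on 5-4-2: not wholly obtained. → 9%.
Line B: copper → 5-1; wire → 5-1-3; clad → 5-1-3-2. Scheduled 17%. Selvast agreement on 5-1-1: 5-1-3-2 not covered. → 17%.
Line C: aluminium → 5-3; in bars → 5-3-3; cold-drawn → 5-3-3-3. Scheduled 11%. No special measure applies. → 11%.
Sum: 9% + 17% + 11% = 37%.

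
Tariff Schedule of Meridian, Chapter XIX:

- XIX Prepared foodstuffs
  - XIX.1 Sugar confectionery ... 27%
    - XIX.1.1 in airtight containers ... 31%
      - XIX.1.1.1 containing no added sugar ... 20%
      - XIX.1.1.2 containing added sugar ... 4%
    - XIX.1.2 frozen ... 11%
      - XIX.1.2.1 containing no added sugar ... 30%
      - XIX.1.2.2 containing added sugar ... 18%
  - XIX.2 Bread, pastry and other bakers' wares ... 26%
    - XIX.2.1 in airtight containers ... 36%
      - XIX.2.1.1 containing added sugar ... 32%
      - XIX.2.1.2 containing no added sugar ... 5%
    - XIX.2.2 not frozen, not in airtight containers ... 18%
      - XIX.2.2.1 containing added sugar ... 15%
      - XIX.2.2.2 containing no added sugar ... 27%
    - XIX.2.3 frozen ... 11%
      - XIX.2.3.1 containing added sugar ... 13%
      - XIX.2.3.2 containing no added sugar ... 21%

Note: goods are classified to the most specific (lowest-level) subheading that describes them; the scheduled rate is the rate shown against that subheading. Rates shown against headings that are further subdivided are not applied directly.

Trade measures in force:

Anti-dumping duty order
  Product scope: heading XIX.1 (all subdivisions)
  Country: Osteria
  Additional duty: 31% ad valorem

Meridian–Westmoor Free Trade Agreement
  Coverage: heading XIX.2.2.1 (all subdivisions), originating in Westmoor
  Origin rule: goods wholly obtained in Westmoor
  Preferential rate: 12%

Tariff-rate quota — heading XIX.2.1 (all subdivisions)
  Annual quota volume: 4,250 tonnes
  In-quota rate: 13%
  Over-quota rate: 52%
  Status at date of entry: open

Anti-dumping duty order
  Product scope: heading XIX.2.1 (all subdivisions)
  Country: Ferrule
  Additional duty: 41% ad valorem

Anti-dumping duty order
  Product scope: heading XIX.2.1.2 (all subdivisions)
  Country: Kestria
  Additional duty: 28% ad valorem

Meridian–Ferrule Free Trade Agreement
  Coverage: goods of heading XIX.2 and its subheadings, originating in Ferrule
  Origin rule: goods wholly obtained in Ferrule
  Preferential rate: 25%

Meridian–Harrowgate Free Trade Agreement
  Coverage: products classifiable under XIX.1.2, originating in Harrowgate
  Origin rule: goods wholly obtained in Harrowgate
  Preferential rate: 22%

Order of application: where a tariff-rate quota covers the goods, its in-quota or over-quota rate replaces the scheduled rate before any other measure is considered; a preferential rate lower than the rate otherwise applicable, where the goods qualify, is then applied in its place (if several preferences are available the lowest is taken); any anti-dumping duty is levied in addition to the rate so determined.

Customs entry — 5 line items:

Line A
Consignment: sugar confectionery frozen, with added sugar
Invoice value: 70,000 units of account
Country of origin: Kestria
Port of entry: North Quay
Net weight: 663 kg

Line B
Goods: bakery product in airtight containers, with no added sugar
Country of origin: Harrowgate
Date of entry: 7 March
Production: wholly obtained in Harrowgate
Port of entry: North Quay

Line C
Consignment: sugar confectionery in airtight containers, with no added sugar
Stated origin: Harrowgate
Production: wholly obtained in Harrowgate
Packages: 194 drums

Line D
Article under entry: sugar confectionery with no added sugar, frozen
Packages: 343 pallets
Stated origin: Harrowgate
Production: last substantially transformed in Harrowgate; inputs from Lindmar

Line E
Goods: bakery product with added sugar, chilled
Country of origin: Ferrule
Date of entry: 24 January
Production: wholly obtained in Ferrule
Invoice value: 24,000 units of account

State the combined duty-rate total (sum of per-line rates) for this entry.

96%

Line A: sugar confectionery → XIX.1; frozen → XIX.1.2; with added sugar → XIX.1.2.2. Scheduled 18%. No special measure applies. → 18%.
Line B: bakery product → XIX.2; in airtight containers → XIX.2.1; with no added sugar → XIX.2.1.2. Scheduled 5%. quota on XIX.2.1 open → in-quota 13%; Harrowgate agreement on XIX.1.2: XIX.2.1.2 not covered. → 13%.
Line C: sugar confectionery → XIX.1; in airtight containers → XIX.1.1; with no added sugar → XIX.1.1.1. Scheduled 20%. Harrowgate agreement on XIX.1.2: XIX.1.1.1 not covered. → 20%.
Line D: sugar confectionery → XIX.1; frozen → XIX.1.2; with no added sugar → XIX.1.2.1. Scheduled 30%. Harrowgate agreement on XIX.1.2: not wholly obtained. → 30%.
Line E: bakery product → XIX.2; chilled → XIX.2.2; with added sugar → XIX.2.2.1. Scheduled 15%. Ferrule agreement on XIX.2: wholly obtained → 25% available; preference 25% not lower than 15% → no reduction. → 15%.
Sum: 18% + 13% + 20% + 30% + 15% = 96%.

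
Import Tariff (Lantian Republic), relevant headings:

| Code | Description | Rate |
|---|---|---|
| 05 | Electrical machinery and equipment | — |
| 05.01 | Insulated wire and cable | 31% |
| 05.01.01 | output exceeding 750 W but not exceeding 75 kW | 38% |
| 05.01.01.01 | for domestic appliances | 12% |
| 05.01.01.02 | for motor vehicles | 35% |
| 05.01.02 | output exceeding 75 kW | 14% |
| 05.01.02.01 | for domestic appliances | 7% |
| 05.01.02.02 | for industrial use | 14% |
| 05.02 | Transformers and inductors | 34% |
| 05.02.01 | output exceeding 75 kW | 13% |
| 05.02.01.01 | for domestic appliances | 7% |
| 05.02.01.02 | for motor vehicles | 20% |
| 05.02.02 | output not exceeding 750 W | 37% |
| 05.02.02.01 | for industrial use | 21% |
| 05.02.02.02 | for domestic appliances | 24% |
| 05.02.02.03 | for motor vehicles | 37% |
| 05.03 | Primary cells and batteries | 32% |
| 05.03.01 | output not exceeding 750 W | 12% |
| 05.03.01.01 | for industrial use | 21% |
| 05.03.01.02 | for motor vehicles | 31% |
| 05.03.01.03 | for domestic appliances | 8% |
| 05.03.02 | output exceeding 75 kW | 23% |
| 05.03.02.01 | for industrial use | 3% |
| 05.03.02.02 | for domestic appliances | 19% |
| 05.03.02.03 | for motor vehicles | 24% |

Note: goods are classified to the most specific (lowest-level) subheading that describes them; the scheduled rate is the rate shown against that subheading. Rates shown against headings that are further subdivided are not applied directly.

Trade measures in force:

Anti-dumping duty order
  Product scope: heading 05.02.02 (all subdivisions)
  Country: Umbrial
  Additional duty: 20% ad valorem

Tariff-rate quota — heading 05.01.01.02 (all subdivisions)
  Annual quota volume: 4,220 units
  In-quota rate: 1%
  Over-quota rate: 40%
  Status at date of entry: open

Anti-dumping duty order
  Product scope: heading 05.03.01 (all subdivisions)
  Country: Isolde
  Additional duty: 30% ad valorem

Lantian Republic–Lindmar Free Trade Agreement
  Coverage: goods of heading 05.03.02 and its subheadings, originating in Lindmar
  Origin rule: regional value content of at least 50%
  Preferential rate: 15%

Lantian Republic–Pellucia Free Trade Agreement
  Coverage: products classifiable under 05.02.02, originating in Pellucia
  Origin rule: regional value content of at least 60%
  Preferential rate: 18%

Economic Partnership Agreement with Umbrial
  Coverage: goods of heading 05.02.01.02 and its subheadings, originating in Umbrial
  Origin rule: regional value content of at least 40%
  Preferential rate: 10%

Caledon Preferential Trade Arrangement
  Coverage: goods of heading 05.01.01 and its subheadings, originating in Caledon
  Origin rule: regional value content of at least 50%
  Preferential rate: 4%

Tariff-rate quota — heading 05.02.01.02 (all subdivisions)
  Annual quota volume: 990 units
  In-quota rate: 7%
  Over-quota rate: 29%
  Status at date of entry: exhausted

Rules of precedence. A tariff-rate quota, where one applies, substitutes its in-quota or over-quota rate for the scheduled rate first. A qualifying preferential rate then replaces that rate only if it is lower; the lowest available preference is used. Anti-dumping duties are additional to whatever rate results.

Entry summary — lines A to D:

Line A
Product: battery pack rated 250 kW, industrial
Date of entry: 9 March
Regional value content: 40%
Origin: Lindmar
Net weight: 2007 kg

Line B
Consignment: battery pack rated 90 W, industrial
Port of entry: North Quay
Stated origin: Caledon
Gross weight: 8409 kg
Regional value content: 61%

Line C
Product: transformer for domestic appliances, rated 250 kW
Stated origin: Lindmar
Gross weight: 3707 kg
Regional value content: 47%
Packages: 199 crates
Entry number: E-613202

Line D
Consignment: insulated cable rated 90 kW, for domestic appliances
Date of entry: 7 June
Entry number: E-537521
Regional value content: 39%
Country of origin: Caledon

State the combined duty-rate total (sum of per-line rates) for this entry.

38%

Line A: battery pack → 05.03; rated 250 kW → 05.03.02; industrial → 05.03.02.01. Scheduled 3%. Lindmar agreement on 05.03.02: RVC < 50%. → 3%.
Line B: battery pack → 05.03; rated 90 W → 05.03.01; industrial → 05.03.01.01. Scheduled 21%. Caledon agreement on 05.01.01: 05.03.01.01 not covered. → 21%.
Line C: transformer → 05.02; rated 250 kW → 05.02.01; for domestic appliances → 05.02.01.01. Scheduled 7%. Lindmar agreement on 05.03.02: 05.02.01.01 not covered. → 7%.
Line D: insulated cable → 05.01; rated 90 kW → 05.01.02; for domestic appliances → 05.01.02.01. Scheduled 7%. Caledon agreement on 05.01.01: 05.01.02.01 not covered. → 7%.
Sum: 3% + 21% + 7% + 7% = 38%.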